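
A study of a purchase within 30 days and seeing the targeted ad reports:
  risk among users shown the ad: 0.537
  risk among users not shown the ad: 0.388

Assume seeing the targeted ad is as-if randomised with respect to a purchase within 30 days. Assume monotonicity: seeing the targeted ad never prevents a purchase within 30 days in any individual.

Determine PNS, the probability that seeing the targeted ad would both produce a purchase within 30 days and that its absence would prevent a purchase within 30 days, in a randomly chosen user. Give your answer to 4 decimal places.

PNS ≈ 0.1490

Let p₁ = 0.537, p₀ = 0.388.
Under exogeneity and monotonicity, PNS = p₁ − p₀.
PNS = 0.537 − 0.388 = 0.149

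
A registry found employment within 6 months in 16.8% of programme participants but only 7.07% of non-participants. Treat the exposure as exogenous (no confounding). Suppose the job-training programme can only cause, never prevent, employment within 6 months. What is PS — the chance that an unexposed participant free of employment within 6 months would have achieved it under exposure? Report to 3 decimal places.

p₁ = 0.168, p₀ = 0.0707.
Under exogeneity and monotonicity, PS = (p₁ − p₀) / (1 − p₀).
PS = (0.168 − 0.0707) / (1 − 0.0707) = 0.0973 / 0.9293 ≈ 0.1047

PS ≈ 0.105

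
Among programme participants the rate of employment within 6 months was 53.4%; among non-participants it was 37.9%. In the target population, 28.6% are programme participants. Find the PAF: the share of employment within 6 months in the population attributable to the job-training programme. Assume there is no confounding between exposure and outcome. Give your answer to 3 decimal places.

p₁ = 0.534, p₀ = 0.379.
Overall risk P(Y=1) = π·p₁ + (1−π)·p₀ = 0.286×0.534 + 0.714×0.379 = 0.42333.
Under exogeneity, PAF = [P(Y=1) − p₀] / P(Y=1).
PAF = (0.42333 − 0.379) / 0.42333 ≈ 0.1047

PAF ≈ 0.105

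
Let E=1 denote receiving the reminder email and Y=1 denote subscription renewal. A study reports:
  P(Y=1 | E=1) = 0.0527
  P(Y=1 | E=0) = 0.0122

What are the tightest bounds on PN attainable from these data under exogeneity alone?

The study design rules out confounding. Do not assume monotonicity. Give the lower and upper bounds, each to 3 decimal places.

Let p₁ = 0.0527, p₀ = 0.0122.
Under exogeneity alone the bounds on PN are max{0,(p₁−p₀)/p₁} ≤ PN ≤ min{1,(1−p₀)/p₁}.
  lower = (p₁ − p₀)/p₁ = 0.0405 / 0.0527 ≈ 0.7685
  upper = min{1, (1 − p₀)/p₁} = 0.9878 / 0.0527 ≈ 18.7438 → capped at 1

0.769 ≤ PN ≤ 1.000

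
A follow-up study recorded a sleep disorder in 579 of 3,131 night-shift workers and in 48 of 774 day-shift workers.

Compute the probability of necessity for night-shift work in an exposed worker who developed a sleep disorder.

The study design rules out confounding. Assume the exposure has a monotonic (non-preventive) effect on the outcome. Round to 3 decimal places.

PN ≈ 0.665

p₁ = P(outcome | exposed) = 579/3131 = 0.18492
p₀ = P(outcome | unexposed) = 48/774 = 0.062016
Under exogeneity and monotonicity, PN = (p₁ − p₀) / p₁.
PN = (0.18492 − 0.062016) / 0.18492 = 0.12291 / 0.18492 ≈ 0.6646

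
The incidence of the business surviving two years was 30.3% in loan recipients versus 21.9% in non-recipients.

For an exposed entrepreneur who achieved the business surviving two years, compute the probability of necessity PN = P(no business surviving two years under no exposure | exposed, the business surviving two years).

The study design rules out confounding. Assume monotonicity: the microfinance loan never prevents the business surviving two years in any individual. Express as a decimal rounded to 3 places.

PN ≈ 0.277

p₁ = 0.303, p₀ = 0.219.
Under exogeneity and monotonicity, PN = (p₁ − p₀) / p₁.
PN = (0.303 − 0.219) / 0.303 = 0.084 / 0.303 ≈ 0.2772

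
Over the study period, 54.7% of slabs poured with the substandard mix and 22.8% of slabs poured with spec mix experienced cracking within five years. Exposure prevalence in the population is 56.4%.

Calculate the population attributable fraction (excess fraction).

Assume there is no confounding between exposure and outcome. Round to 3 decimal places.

PAF ≈ 0.441

p₁ = 0.547, p₀ = 0.228.
Overall risk P(Y=1) = π·p₁ + (1−π)·p₀ = 0.564×0.547 + 0.436×0.228 = 0.40792.
Under exogeneity, PAF = [P(Y=1) − p₀] / P(Y=1).
PAF = (0.40792 − 0.228) / 0.40792 ≈ 0.4411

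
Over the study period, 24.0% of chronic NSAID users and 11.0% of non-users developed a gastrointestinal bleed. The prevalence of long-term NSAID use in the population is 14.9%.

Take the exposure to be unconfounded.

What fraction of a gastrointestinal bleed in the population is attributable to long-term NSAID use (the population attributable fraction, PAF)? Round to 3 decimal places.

PAF ≈ 0.150

p₁ = 0.24, p₀ = 0.11.
Overall risk P(Y=1) = π·p₁ + (1−π)·p₀ = 0.149×0.24 + 0.851×0.11 = 0.12937.
Under exogeneity, PAF = [P(Y=1) − p₀] / P(Y=1).
PAF = (0.12937 − 0.11) / 0.12937 ≈ 0.1497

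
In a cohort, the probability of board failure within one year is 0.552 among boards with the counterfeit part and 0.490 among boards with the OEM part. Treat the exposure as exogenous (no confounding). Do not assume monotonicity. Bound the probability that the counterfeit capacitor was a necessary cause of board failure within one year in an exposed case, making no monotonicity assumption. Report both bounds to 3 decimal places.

Let p₁ = 0.552, p₀ = 0.49.
Under exogeneity alone the bounds on PN are max{0,(p₁−p₀)/p₁} ≤ PN ≤ min{1,(1−p₀)/p₁}.
  lower = (p₁ − p₀)/p₁ = 0.062 / 0.552 ≈ 0.1123
  upper = min{1, (1 − p₀)/p₁} = 0.51 / 0.552 ≈ 0.9239

0.112 ≤ PN ≤ 0.924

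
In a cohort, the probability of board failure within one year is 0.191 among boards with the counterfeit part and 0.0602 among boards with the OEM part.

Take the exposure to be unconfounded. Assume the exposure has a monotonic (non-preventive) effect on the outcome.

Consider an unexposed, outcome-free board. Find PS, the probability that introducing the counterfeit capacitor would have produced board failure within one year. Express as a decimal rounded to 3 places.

PS ≈ 0.139

Let p₁ = 0.191, p₀ = 0.0602.
Under exogeneity and monotonicity, PS = (p₁ − p₀) / (1 − p₀).
PS = (0.191 − 0.0602) / (1 − 0.0602) = 0.1308 / 0.9398 ≈ 0.1392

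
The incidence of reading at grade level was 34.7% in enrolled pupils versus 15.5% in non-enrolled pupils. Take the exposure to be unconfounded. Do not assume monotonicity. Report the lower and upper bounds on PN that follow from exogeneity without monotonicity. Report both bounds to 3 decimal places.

0.553 ≤ PN ≤ 1.000

p₁ = 0.347, p₀ = 0.155.
Under exogeneity alone the bounds on PN are max{0,(p₁−p₀)/p₁} ≤ PN ≤ min{1,(1−p₀)/p₁}.
  lower = (p₁ − p₀)/p₁ = 0.192 / 0.347 ≈ 0.5533
  upper = min{1, (1 − p₀)/p₁} = 0.845 / 0.347 ≈ 2.4352 → capped at 1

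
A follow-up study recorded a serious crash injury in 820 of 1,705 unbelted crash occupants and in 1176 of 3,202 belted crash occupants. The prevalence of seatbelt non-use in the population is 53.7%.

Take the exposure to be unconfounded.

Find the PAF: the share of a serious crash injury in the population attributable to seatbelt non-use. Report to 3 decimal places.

PAF ≈ 0.143

p₁ = P(outcome | exposed) = 820/1705 = 0.48094
p₀ = P(outcome | unexposed) = 1176/3202 = 0.36727
Overall risk P(Y=1) = π·p₁ + (1−π)·p₀ = 0.537×0.48094 + 0.463×0.36727 = 0.42831.
Under exogeneity, PAF = [P(Y=1) − p₀] / P(Y=1).
PAF = (0.42831 − 0.36727) / 0.42831 ≈ 0.1425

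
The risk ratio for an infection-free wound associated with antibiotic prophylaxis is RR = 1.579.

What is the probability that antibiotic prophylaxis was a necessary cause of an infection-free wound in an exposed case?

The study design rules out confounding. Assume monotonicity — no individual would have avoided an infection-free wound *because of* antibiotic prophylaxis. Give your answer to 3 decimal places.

PN ≈ 0.367

Under exogeneity and monotonicity, PN = (RR − 1) / RR = 1 − 1/RR.
PN = (1.579 − 1) / 1.579 = 0.579 / 1.579 ≈ 0.3667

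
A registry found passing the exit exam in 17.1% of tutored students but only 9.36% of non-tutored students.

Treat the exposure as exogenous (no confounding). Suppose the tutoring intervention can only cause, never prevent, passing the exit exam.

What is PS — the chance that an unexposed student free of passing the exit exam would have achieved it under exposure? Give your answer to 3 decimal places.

PS ≈ 0.085

p₁ = 0.171, p₀ = 0.0936.
Under exogeneity and monotonicity, PS = (p₁ − p₀) / (1 − p₀).
PS = (0.171 − 0.0936) / (1 − 0.0936) = 0.0774 / 0.9064 ≈ 0.0854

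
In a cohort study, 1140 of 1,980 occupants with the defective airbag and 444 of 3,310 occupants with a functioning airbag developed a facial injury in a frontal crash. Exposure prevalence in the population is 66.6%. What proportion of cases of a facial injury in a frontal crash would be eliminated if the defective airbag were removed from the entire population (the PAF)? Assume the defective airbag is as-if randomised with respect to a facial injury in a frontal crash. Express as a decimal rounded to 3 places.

p₁ = P(outcome | exposed) = 1140/1980 = 0.57576
p₀ = P(outcome | unexposed) = 444/3310 = 0.13414
Overall risk P(Y=1) = π·p₁ + (1−π)·p₀ = 0.666×0.57576 + 0.334×0.13414 = 0.42826.
Under exogeneity, PAF = [P(Y=1) − p₀] / P(Y=1).
PAF = (0.42826 − 0.13414) / 0.42826 ≈ 0.6868

PAF ≈ 0.687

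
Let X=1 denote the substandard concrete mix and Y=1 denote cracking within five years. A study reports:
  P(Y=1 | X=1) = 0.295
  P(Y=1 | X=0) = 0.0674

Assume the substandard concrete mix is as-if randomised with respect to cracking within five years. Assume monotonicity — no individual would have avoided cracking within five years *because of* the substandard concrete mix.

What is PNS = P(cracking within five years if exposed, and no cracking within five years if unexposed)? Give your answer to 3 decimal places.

PNS ≈ 0.228

Let p₁ = 0.295, p₀ = 0.0674.
Under exogeneity and monotonicity, PNS = p₁ − p₀.
PNS = 0.295 − 0.0674 = 0.2276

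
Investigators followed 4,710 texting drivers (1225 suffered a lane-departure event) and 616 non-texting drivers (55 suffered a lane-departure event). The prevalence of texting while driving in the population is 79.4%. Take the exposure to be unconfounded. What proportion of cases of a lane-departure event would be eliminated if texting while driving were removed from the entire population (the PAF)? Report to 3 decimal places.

p₁ = P(outcome | exposed) = 1225/4710 = 0.26008
p₀ = P(outcome | unexposed) = 55/616 = 0.089286
Overall risk P(Y=1) = π·p₁ + (1−π)·p₀ = 0.794×0.26008 + 0.206×0.089286 = 0.2249.
Under exogeneity, PAF = [P(Y=1) − p₀] / P(Y=1).
PAF = (0.2249 − 0.089286) / 0.2249 ≈ 0.6030

PAF ≈ 0.603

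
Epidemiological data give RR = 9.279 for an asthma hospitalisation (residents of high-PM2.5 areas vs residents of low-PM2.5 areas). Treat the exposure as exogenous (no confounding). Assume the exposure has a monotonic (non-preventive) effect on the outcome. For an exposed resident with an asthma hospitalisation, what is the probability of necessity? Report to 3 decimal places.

Under exogeneity and monotonicity, PN = (RR − 1) / RR = 1 − 1/RR.
PN = (9.279 − 1) / 9.279 = 8.279 / 9.279 ≈ 0.8922

PN ≈ 0.892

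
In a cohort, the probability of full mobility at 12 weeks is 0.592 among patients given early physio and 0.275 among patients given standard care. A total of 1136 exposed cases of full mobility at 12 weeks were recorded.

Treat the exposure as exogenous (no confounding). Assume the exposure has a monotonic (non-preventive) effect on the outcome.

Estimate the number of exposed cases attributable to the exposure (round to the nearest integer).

about 608 cases

Let p₁ = 0.592, p₀ = 0.275.
PN = (p₁ − p₀)/p₁ = (0.592 − 0.275) / 0.592 ≈ 0.53547.
Attributable cases ≈ PN × (exposed cases) = 0.53547 × 1136 ≈ 608.30.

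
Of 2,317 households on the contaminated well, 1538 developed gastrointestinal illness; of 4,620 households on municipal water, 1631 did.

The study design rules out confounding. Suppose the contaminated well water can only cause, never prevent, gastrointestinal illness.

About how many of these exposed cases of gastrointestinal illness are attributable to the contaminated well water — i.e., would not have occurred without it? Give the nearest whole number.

p₁ = P(outcome | exposed) = 1538/2317 = 0.66379
p₀ = P(outcome | unexposed) = 1631/4620 = 0.35303
PN = (p₁ − p₀)/p₁ = (0.66379 − 0.35303) / 0.66379 ≈ 0.46816.
Attributable cases ≈ PN × (exposed cases) = 0.46816 × 1538 ≈ 720.03.

about 720 cases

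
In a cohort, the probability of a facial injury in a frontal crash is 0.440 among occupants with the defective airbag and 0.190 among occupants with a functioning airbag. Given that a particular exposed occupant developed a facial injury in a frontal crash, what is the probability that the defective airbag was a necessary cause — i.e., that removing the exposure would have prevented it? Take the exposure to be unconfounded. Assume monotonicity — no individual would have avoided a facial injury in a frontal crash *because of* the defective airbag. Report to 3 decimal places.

Let p₁ = 0.44, p₀ = 0.19.
Under exogeneity and monotonicity, PN = (p₁ − p₀) / p₁.
PN = (0.44 − 0.19) / 0.44 = 0.25 / 0.44 ≈ 0.5682

PN ≈ 0.568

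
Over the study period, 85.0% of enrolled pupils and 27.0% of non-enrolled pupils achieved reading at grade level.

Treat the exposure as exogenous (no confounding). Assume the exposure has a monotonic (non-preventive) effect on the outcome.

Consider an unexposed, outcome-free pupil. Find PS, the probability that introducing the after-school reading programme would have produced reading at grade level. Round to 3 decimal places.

p₁ = 0.85, p₀ = 0.27.
Under exogeneity and monotonicity, PS = (p₁ − p₀) / (1 − p₀).
PS = (0.85 − 0.27) / (1 − 0.27) = 0.58 / 0.73 ≈ 0.7945

PS ≈ 0.795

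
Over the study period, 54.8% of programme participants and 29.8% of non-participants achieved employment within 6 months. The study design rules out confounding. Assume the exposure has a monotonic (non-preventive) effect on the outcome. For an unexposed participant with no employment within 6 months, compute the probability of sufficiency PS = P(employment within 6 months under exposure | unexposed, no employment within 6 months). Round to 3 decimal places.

p₁ = 0.548, p₀ = 0.298.
Under exogeneity and monotonicity, PS = (p₁ − p₀) / (1 − p₀).
PS = (0.548 − 0.298) / (1 − 0.298) = 0.25 / 0.702 ≈ 0.3561

PS ≈ 0.356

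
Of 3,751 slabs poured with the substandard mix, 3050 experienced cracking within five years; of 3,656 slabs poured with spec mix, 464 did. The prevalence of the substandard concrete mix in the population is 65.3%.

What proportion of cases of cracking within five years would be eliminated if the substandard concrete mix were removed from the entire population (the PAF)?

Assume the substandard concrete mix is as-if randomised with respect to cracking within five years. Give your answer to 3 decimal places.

PAF ≈ 0.779

p₁ = P(outcome | exposed) = 3050/3751 = 0.81312
p₀ = P(outcome | unexposed) = 464/3656 = 0.12691
Overall risk P(Y=1) = π·p₁ + (1−π)·p₀ = 0.653×0.81312 + 0.347×0.12691 = 0.575.
Under exogeneity, PAF = [P(Y=1) − p₀] / P(Y=1).
PAF = (0.575 − 0.12691) / 0.575 ≈ 0.7793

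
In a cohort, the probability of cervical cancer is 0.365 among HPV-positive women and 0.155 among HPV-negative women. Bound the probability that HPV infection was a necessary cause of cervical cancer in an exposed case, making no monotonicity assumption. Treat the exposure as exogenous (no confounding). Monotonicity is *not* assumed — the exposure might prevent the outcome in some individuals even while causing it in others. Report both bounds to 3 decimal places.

0.575 ≤ PN ≤ 1.000

Let p₁ = 0.365, p₀ = 0.155.
Under exogeneity alone the bounds on PN are max{0,(p₁−p₀)/p₁} ≤ PN ≤ min{1,(1−p₀)/p₁}.
  lower = (p₁ − p₀)/p₁ = 0.21 / 0.365 ≈ 0.5753
  upper = min{1, (1 − p₀)/p₁} = 0.845 / 0.365 ≈ 2.3151 → capped at 1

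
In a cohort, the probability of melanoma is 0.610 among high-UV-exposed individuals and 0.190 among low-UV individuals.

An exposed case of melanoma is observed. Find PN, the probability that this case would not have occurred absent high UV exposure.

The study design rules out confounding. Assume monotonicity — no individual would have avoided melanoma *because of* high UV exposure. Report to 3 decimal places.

Let p₁ = 0.61, p₀ = 0.19.
Under exogeneity and monotonicity, PN = (p₁ − p₀) / p₁.
PN = (0.61 − 0.19) / 0.61 = 0.42 / 0.61 ≈ 0.6885

PN ≈ 0.689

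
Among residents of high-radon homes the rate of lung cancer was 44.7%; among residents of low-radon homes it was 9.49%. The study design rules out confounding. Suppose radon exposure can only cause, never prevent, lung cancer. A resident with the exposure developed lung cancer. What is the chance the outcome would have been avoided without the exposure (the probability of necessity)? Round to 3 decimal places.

p₁ = 0.447, p₀ = 0.0949.
Under exogeneity and monotonicity, PN = (p₁ − p₀) / p₁.
PN = (0.447 − 0.0949) / 0.447 = 0.3521 / 0.447 ≈ 0.7877

PN ≈ 0.788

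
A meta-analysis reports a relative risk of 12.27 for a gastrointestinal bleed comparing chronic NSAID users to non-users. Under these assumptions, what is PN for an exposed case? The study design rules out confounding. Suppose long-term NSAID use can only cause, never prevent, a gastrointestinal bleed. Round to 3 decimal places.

Under exogeneity and monotonicity, PN = (RR − 1) / RR = 1 − 1/RR.
PN = (12.27 − 1) / 12.27 = 11.27 / 12.27 ≈ 0.9185

PN ≈ 0.919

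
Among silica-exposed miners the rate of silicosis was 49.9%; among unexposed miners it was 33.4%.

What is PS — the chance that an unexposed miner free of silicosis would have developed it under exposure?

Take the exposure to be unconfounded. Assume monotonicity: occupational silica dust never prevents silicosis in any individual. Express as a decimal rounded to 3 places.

p₁ = 0.499, p₀ = 0.334.
Under exogeneity and monotonicity, PS = (p₁ − p₀) / (1 − p₀).
PS = (0.499 − 0.334) / (1 − 0.334) = 0.165 / 0.666 ≈ 0.2477

PS ≈ 0.248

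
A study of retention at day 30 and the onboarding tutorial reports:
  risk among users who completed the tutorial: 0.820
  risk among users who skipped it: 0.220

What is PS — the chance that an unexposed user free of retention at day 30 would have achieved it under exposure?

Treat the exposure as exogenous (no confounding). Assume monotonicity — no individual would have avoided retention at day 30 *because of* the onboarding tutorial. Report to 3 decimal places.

Let p₁ = 0.82, p₀ = 0.22.
Under exogeneity and monotonicity, PS = (p₁ − p₀) / (1 − p₀).
PS = (0.82 − 0.22) / (1 − 0.22) = 0.6 / 0.78 ≈ 0.7692

PS ≈ 0.769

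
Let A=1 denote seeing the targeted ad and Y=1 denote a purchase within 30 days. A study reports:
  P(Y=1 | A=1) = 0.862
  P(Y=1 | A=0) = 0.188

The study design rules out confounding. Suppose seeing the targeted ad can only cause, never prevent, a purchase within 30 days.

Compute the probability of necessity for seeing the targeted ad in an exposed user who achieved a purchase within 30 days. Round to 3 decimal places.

PN ≈ 0.782

Let p₁ = 0.862, p₀ = 0.188.
Under exogeneity and monotonicity, PN = (p₁ − p₀) / p₁.
PN = (0.862 − 0.188) / 0.862 = 0.674 / 0.862 ≈ 0.7819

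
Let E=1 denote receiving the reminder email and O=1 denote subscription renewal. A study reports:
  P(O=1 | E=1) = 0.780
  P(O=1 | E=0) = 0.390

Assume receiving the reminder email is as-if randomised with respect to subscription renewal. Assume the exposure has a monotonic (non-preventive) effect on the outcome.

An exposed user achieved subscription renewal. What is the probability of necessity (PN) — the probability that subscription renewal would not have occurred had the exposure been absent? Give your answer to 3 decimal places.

Let p₁ = 0.78, p₀ = 0.39.
Under exogeneity and monotonicity, PN = (p₁ − p₀) / p₁.
PN = (0.78 − 0.39) / 0.78 = 0.39 / 0.78 ≈ 0.5000

PN ≈ 0.500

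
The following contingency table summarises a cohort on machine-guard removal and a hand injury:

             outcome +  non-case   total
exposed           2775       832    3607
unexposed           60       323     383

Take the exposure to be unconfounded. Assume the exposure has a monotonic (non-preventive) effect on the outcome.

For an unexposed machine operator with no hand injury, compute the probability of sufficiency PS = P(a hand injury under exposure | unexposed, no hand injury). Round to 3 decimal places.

p₁ = P(outcome | exposed) = 2775/3607 = 0.76934
p₀ = P(outcome | unexposed) = 60/383 = 0.15666
Under exogeneity and monotonicity, PS = (p₁ − p₀) / (1 − p₀).
PS = (0.76934 − 0.15666) / (1 − 0.15666) = 0.61268 / 0.84334 ≈ 0.7265

PS ≈ 0.726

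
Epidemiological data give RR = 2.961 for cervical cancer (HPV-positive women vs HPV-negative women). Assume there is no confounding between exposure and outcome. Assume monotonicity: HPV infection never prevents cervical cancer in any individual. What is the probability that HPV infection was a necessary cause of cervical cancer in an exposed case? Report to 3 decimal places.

PN ≈ 0.662

Under exogeneity and monotonicity, PN = (RR − 1) / RR = 1 − 1/RR.
PN = (2.961 − 1) / 2.961 = 1.961 / 2.961 ≈ 0.6623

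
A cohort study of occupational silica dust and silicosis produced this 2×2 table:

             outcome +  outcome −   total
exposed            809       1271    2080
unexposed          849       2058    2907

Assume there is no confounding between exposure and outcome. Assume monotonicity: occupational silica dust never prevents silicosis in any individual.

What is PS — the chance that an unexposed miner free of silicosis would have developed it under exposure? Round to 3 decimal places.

p₁ = P(outcome | exposed) = 809/2080 = 0.38894
p₀ = P(outcome | unexposed) = 849/2907 = 0.29205
Under exogeneity and monotonicity, PS = (p₁ − p₀)/(1 − p₀).
PS = (0.38894 − 0.29205) / 0.70795 ≈ 0.1369

PS ≈ 0.137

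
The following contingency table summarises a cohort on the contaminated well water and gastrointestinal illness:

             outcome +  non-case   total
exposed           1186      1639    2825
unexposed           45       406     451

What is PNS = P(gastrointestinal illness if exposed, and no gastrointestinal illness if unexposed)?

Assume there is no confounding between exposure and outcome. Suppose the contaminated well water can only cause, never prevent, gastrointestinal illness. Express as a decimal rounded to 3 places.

PNS ≈ 0.320

p₁ = P(outcome | exposed) = 1186/2825 = 0.41982
p₀ = P(outcome | unexposed) = 45/451 = 0.099778
Under exogeneity and monotonicity, PNS = p₁ − p₀.
PNS = 0.41982 − 0.099778 = 0.32004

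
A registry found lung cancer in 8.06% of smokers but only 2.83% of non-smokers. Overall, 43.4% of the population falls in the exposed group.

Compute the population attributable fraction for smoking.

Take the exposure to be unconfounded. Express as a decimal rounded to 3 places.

PAF ≈ 0.445

p₁ = 0.0806, p₀ = 0.0283.
Overall risk P(Y=1) = π·p₁ + (1−π)·p₀ = 0.434×0.0806 + 0.566×0.0283 = 0.050998.
Under exogeneity, PAF = [P(Y=1) − p₀] / P(Y=1).
PAF = (0.050998 − 0.0283) / 0.050998 ≈ 0.4451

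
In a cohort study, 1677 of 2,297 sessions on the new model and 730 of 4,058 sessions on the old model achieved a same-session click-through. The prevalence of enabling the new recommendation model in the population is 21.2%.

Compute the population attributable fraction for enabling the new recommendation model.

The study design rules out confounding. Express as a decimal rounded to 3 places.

p₁ = P(outcome | exposed) = 1677/2297 = 0.73008
p₀ = P(outcome | unexposed) = 730/4058 = 0.17989
Overall risk P(Y=1) = π·p₁ + (1−π)·p₀ = 0.212×0.73008 + 0.788×0.17989 = 0.29653.
Under exogeneity, PAF = [P(Y=1) − p₀] / P(Y=1).
PAF = (0.29653 − 0.17989) / 0.29653 ≈ 0.3933

PAF ≈ 0.393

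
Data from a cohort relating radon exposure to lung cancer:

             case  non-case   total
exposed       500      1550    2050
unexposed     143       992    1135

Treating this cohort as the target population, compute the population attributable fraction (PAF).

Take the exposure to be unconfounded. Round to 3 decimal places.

PAF ≈ 0.376

p₁ = P(outcome | exposed) = 500/2050 = 0.2439
p₀ = P(outcome | unexposed) = 143/1135 = 0.12599
Exposure prevalence π = 2050/3185 = 0.64364; overall risk P(Y=1) = 0.20188.
Under exogeneity, PAF = [P(Y=1) − p₀]/P(Y=1).
PAF = (0.20188 − 0.12599) / 0.20188 ≈ 0.3759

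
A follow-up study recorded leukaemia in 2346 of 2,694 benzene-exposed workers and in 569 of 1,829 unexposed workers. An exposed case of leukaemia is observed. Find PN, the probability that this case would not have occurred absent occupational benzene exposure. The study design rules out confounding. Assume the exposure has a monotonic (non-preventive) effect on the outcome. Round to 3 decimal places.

PN ≈ 0.643

p₁ = P(outcome | exposed) = 2346/2694 = 0.87082
p₀ = P(outcome | unexposed) = 569/1829 = 0.3111
Under exogeneity and monotonicity, PN = (p₁ − p₀) / p₁.
PN = (0.87082 − 0.3111) / 0.87082 = 0.55973 / 0.87082 ≈ 0.6428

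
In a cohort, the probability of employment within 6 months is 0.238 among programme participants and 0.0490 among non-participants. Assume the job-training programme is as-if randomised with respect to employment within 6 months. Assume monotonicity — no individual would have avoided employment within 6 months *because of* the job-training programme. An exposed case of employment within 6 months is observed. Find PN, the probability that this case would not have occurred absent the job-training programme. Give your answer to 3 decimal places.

PN ≈ 0.794

Let p₁ = 0.238, p₀ = 0.049.
Under exogeneity and monotonicity, PN = (p₁ − p₀) / p₁.
PN = (0.238 − 0.049) / 0.238 = 0.189 / 0.238 ≈ 0.7941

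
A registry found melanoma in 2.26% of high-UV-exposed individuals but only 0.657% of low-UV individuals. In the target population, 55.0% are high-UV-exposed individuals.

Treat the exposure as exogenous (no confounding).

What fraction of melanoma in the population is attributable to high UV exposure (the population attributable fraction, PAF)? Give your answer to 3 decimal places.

p₁ = 0.0226, p₀ = 0.00657.
Overall risk P(Y=1) = π·p₁ + (1−π)·p₀ = 0.55×0.0226 + 0.45×0.00657 = 0.015387.
Under exogeneity, PAF = [P(Y=1) − p₀] / P(Y=1).
PAF = (0.015387 − 0.00657) / 0.015387 ≈ 0.5730

PAF ≈ 0.573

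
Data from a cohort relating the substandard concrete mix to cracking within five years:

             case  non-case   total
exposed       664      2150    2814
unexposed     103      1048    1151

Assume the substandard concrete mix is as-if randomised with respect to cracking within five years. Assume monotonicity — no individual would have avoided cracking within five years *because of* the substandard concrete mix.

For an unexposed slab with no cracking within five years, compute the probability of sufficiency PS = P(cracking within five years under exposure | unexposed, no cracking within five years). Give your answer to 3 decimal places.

PS ≈ 0.161

p₁ = P(outcome | exposed) = 664/2814 = 0.23596
p₀ = P(outcome | unexposed) = 103/1151 = 0.089487
Under exogeneity and monotonicity, PS = (p₁ − p₀) / (1 − p₀).
PS = (0.23596 − 0.089487) / (1 − 0.089487) = 0.14648 / 0.91051 ≈ 0.1609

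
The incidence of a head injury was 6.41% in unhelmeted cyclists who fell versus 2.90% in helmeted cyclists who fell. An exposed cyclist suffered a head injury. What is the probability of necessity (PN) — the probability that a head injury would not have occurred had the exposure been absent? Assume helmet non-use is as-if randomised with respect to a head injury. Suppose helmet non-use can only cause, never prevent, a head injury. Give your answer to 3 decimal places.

PN ≈ 0.548

p₁ = 0.0641, p₀ = 0.029.
Under exogeneity and monotonicity, PN = (p₁ − p₀) / p₁.
PN = (0.0641 − 0.029) / 0.0641 = 0.0351 / 0.0641 ≈ 0.5476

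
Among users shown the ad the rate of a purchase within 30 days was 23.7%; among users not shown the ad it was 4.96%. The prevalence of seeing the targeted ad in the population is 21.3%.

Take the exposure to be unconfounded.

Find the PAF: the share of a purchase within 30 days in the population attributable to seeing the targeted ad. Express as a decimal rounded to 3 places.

p₁ = 0.237, p₀ = 0.0496.
Overall risk P(Y=1) = π·p₁ + (1−π)·p₀ = 0.213×0.237 + 0.787×0.0496 = 0.089516.
Under exogeneity, PAF = [P(Y=1) − p₀] / P(Y=1).
PAF = (0.089516 − 0.0496) / 0.089516 ≈ 0.4459

PAF ≈ 0.446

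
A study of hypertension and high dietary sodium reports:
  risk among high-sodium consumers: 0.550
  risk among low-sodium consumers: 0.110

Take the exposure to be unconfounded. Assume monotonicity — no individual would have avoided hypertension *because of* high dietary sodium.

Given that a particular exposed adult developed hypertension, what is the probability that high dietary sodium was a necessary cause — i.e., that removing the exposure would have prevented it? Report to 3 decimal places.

Let p₁ = 0.55, p₀ = 0.11.
Under exogeneity and monotonicity, PN = (p₁ − p₀) / p₁.
PN = (0.55 − 0.11) / 0.55 = 0.44 / 0.55 ≈ 0.8000

PN ≈ 0.800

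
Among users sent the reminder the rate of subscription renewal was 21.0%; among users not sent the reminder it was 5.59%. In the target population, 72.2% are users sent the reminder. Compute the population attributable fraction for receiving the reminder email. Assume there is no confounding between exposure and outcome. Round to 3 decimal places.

p₁ = 0.21, p₀ = 0.0559.
Overall risk P(Y=1) = π·p₁ + (1−π)·p₀ = 0.722×0.21 + 0.278×0.0559 = 0.16716.
Under exogeneity, PAF = [P(Y=1) − p₀] / P(Y=1).
PAF = (0.16716 − 0.0559) / 0.16716 ≈ 0.6656

PAF ≈ 0.666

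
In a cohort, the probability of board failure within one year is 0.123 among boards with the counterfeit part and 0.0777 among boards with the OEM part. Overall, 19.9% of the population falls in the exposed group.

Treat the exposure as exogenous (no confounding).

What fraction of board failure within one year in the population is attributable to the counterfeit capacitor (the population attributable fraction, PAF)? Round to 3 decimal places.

PAF ≈ 0.104

Let p₁ = 0.123, p₀ = 0.0777.
Overall risk P(Y=1) = π·p₁ + (1−π)·p₀ = 0.199×0.123 + 0.801×0.0777 = 0.086715.
Under exogeneity, PAF = [P(Y=1) − p₀] / P(Y=1).
PAF = (0.086715 − 0.0777) / 0.086715 ≈ 0.1040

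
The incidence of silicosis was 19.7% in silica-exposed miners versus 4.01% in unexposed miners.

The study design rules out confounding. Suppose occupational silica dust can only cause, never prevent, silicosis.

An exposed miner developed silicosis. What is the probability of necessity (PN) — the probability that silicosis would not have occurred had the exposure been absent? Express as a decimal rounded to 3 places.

PN ≈ 0.796

p₁ = 0.197, p₀ = 0.0401.
Under exogeneity and monotonicity, PN = (p₁ − p₀) / p₁.
PN = (0.197 − 0.0401) / 0.197 = 0.1569 / 0.197 ≈ 0.7964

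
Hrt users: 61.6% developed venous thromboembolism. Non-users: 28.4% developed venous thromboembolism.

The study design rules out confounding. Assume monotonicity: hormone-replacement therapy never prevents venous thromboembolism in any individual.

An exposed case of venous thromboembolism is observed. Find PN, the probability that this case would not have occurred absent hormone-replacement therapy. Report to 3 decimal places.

p₁ = 0.616, p₀ = 0.284.
Under exogeneity and monotonicity, PN = (p₁ − p₀) / p₁.
PN = (0.616 − 0.284) / 0.616 = 0.332 / 0.616 ≈ 0.5390

PN ≈ 0.539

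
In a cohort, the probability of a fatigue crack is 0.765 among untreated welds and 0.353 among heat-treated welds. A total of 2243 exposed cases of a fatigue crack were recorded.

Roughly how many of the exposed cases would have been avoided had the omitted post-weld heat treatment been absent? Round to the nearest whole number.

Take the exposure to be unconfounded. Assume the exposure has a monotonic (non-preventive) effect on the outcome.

Let p₁ = 0.765, p₀ = 0.353.
PN = (p₁ − p₀)/p₁ = (0.765 − 0.353) / 0.765 ≈ 0.53856.
Attributable cases ≈ PN × (exposed cases) = 0.53856 × 2243 ≈ 1207.99.

about 1208 cases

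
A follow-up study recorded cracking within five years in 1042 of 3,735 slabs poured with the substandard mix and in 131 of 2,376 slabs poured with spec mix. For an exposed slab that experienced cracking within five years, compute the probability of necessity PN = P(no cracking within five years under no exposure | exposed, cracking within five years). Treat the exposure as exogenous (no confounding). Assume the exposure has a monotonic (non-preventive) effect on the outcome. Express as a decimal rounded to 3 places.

p₁ = P(outcome | exposed) = 1042/3735 = 0.27898
p₀ = P(outcome | unexposed) = 131/2376 = 0.055135
Under exogeneity and monotonicity, PN = (p₁ − p₀) / p₁.
PN = (0.27898 − 0.055135) / 0.27898 = 0.22385 / 0.27898 ≈ 0.8024

PN ≈ 0.802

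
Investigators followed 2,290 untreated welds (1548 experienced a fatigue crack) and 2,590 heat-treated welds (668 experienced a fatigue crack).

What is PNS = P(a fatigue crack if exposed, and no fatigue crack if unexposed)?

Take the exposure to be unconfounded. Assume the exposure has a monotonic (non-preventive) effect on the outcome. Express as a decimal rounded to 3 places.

p₁ = P(outcome | exposed) = 1548/2290 = 0.67598
p₀ = P(outcome | unexposed) = 668/2590 = 0.25792
Under exogeneity and monotonicity, PNS = p₁ − p₀.
PNS = 0.67598 − 0.25792 = 0.41807

PNS ≈ 0.418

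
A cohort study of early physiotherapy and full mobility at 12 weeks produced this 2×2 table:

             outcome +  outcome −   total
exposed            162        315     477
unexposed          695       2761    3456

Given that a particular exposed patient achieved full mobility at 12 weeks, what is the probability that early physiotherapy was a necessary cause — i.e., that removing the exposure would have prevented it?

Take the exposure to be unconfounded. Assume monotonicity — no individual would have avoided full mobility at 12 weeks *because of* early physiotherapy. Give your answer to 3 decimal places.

p₁ = P(outcome | exposed) = 162/477 = 0.33962
p₀ = P(outcome | unexposed) = 695/3456 = 0.2011
Under exogeneity and monotonicity, PN = (p₁ − p₀)/p₁.
PN = (0.33962 − 0.2011) / 0.33962 ≈ 0.4079

PN ≈ 0.408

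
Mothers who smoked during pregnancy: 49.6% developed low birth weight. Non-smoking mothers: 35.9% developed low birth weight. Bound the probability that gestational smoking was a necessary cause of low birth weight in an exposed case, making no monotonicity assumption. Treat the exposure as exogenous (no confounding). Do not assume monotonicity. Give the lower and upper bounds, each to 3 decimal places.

0.276 ≤ PN ≤ 1.000

p₁ = 0.496, p₀ = 0.359.
Under exogeneity alone the bounds on PN are max{0,(p₁−p₀)/p₁} ≤ PN ≤ min{1,(1−p₀)/p₁}.
  lower = (p₁ − p₀)/p₁ = 0.137 / 0.496 ≈ 0.2762
  upper = min{1, (1 − p₀)/p₁} = 0.641 / 0.496 ≈ 1.2923 → capped at 1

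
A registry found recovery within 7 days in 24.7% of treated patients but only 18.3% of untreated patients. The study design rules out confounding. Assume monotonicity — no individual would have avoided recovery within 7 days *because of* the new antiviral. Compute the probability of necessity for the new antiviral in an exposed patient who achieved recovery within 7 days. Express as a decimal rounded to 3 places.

p₁ = 0.247, p₀ = 0.183.
Under exogeneity and monotonicity, PN = (p₁ − p₀) / p₁.
PN = (0.247 − 0.183) / 0.247 = 0.064 / 0.247 ≈ 0.2591

PN ≈ 0.259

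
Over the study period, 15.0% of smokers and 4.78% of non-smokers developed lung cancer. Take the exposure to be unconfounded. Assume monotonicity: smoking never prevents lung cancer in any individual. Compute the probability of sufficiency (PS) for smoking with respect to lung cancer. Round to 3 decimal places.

PS ≈ 0.107

p₁ = 0.15, p₀ = 0.0478.
Under exogeneity and monotonicity, PS = (p₁ − p₀) / (1 − p₀).
PS = (0.15 − 0.0478) / (1 − 0.0478) = 0.1022 / 0.9522 ≈ 0.1073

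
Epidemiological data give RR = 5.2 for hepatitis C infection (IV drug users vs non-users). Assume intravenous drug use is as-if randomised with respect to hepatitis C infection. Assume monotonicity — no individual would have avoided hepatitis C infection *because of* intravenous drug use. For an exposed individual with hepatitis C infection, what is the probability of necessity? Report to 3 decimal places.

Under exogeneity and monotonicity, PN = (RR − 1) / RR = 1 − 1/RR.
PN = (5.2 − 1) / 5.2 = 4.2 / 5.2 ≈ 0.8077

PN ≈ 0.808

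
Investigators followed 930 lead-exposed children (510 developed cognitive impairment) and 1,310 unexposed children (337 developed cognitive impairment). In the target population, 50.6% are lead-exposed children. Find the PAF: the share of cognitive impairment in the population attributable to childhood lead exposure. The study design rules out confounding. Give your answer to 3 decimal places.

p₁ = P(outcome | exposed) = 510/930 = 0.54839
p₀ = P(outcome | unexposed) = 337/1310 = 0.25725
Overall risk P(Y=1) = π·p₁ + (1−π)·p₀ = 0.506×0.54839 + 0.494×0.25725 = 0.40457.
Under exogeneity, PAF = [P(Y=1) − p₀] / P(Y=1).
PAF = (0.40457 − 0.25725) / 0.40457 ≈ 0.3641

PAF ≈ 0.364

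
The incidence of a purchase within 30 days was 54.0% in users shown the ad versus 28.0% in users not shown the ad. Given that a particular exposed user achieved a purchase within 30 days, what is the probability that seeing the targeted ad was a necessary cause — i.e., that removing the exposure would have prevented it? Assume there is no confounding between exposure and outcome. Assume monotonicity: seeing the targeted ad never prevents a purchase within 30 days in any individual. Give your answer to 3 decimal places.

PN ≈ 0.481

p₁ = 0.54, p₀ = 0.28.
Under exogeneity and monotonicity, PN = (p₁ − p₀) / p₁.
PN = (0.54 − 0.28) / 0.54 = 0.26 / 0.54 ≈ 0.4815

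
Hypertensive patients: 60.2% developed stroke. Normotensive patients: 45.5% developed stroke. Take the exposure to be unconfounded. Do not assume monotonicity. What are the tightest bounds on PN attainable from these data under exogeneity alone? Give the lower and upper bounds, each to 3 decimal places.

p₁ = 0.602, p₀ = 0.455.
Under exogeneity alone the bounds on PN are max{0,(p₁−p₀)/p₁} ≤ PN ≤ min{1,(1−p₀)/p₁}.
  lower = (p₁ − p₀)/p₁ = 0.147 / 0.602 ≈ 0.2442
  upper = min{1, (1 − p₀)/p₁} = 0.545 / 0.602 ≈ 0.9053

0.244 ≤ PN ≤ 0.905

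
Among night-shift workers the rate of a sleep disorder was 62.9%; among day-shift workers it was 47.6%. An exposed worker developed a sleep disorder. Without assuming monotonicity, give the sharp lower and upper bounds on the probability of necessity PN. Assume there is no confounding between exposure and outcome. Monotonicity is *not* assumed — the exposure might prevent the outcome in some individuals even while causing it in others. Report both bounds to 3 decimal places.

0.243 ≤ PN ≤ 0.833

p₁ = 0.629, p₀ = 0.476.
Under exogeneity alone the bounds on PN are max{0,(p₁−p₀)/p₁} ≤ PN ≤ min{1,(1−p₀)/p₁}.
  lower = (p₁ − p₀)/p₁ = 0.153 / 0.629 ≈ 0.2432
  upper = min{1, (1 − p₀)/p₁} = 0.524 / 0.629 ≈ 0.8331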